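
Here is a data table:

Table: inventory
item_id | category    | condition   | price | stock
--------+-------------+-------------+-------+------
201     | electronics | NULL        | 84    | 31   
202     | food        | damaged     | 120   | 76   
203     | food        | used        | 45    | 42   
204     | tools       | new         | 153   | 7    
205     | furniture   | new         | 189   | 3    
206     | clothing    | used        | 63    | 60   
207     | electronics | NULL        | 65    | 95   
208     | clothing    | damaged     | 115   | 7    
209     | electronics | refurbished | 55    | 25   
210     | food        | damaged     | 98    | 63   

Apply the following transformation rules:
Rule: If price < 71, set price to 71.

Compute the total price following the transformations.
1043

Step 1: 4 records have price < 71
Step 2: These records originally summed to 228
Step 3: After setting to minimum: 4 × 71 = 284
Step 4: Unaffected records sum: 759
Step 5: Final sum = 284 + 759 = 1043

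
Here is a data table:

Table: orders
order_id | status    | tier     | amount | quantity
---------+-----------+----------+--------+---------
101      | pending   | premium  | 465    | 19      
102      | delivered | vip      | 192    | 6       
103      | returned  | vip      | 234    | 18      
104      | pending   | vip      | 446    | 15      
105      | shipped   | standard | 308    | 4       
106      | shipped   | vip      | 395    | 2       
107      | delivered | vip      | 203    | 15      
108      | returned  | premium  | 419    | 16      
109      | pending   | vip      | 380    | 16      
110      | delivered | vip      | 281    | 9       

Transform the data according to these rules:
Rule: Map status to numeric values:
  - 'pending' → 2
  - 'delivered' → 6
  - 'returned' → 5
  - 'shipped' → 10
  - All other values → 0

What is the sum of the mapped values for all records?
54

Step 1: Apply mapping to each record
Step 2: Count by status:
  'pending': 3 records × 2 = 6
  'delivered': 3 records × 6 = 18
  'returned': 2 records × 5 = 10
  'shipped': 2 records × 10 = 20
Step 3: Sum all mapped values = 54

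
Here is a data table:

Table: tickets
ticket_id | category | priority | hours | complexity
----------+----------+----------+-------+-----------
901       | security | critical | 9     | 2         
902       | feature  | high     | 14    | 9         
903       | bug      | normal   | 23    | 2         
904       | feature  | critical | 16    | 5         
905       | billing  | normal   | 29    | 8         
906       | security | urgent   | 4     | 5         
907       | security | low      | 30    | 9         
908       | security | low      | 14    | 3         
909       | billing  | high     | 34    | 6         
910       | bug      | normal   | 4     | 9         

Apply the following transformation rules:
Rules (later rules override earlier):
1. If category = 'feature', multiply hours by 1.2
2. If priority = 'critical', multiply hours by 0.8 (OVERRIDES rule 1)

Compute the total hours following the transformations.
174.8

Step 1: Rule 2 takes priority for records with priority = 'critical'
  - 2 records: 25 × 0.8 = 20.0
Step 2: Rule 1 applies to remaining records with category = 'feature'
  - 1 records: 14 × 1.2 = 16.8
Step 3: Other records unchanged: 138
Step 4: Final sum = 20.0 + 16.8 + 138 = 174.8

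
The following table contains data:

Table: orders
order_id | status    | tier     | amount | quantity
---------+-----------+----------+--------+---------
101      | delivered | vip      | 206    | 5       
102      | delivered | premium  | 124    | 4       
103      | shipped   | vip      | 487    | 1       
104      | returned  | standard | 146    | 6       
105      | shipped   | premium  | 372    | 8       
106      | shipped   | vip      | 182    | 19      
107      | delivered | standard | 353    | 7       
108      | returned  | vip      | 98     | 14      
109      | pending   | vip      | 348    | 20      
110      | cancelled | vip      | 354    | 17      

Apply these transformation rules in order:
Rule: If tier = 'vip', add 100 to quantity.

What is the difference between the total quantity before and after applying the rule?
600

Step 1: Original sum of quantity = 101
Step 2: 6 records have tier = 'vip'
Step 3: Each affected record changes by 100
Step 4: Total change = 6 × 100 = 600
Step 5: New sum = 101 + 600 = 701
Step 6: Difference = |701 - 101| = 600
        (Sum increased by 600)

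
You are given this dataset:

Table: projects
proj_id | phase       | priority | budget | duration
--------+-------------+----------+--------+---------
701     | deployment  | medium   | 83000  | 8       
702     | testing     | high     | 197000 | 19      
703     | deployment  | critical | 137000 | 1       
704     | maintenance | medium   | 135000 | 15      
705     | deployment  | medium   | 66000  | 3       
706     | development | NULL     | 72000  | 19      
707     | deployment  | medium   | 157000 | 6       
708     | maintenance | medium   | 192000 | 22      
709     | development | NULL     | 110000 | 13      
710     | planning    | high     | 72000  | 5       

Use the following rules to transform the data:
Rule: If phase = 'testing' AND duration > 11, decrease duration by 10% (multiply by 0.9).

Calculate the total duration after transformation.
109.1

Step 1: Find records where phase = 'testing' AND duration > 11
Step 2: 1 records match, summing to 19
Step 3: After multiplier: 19 × 0.9 = 17.1
Step 4: Unaffected records sum: 92
Step 5: Final sum = 17.1 + 92 = 109.1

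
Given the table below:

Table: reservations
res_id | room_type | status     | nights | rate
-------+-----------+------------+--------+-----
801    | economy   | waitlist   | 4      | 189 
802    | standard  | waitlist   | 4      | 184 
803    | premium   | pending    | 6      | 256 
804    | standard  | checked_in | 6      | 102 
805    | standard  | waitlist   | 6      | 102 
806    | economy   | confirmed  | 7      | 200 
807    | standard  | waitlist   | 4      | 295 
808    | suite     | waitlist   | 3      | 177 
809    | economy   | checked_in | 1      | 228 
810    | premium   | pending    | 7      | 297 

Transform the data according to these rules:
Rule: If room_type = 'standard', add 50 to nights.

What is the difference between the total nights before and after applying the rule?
200

Step 1: Original sum of nights = 48
Step 2: 4 records have room_type = 'standard'
Step 3: Each affected record changes by 50
Step 4: Total change = 4 × 50 = 200
Step 5: New sum = 48 + 200 = 248
Step 6: Difference = |248 - 48| = 200
        (Sum increased by 200)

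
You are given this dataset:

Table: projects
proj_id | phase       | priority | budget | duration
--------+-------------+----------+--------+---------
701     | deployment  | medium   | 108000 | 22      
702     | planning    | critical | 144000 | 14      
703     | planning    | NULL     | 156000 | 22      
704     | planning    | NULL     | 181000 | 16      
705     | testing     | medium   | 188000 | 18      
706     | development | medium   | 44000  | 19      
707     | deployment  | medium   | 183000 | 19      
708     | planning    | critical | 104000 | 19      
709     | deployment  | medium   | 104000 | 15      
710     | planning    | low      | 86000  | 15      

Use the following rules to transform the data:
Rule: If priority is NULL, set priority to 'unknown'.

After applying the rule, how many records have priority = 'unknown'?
2

Step 1: Count records where priority IS NULL
Step 2: Found 2 records with NULL priority
Step 3: These records will have priority set to 'unknown'
Step 4: Records already having priority = 'unknown': 0
Step 5: Answer: 2 + 0 = 2 records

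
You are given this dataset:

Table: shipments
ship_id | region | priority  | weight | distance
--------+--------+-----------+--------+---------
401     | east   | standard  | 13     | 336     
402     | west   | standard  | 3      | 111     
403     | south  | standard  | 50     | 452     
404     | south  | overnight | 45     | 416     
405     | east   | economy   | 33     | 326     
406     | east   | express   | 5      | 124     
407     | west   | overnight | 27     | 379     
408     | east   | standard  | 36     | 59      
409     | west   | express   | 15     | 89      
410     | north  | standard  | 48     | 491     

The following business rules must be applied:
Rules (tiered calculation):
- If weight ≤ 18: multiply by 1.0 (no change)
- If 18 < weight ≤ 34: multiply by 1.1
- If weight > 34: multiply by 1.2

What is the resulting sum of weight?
316.8

Step 1: Tier 1 (weight ≤ 18): 4 records, sum = 36 × 1.0 = 36.0
Step 2: Tier 2 (18 < weight ≤ 34): 2 records, sum = 60 × 1.1 = 66.0
Step 3: Tier 3 (weight > 34): 4 records, sum = 179 × 1.2 = 214.8
Step 4: Final sum = 36.0 + 66.0 + 214.8 = 316.8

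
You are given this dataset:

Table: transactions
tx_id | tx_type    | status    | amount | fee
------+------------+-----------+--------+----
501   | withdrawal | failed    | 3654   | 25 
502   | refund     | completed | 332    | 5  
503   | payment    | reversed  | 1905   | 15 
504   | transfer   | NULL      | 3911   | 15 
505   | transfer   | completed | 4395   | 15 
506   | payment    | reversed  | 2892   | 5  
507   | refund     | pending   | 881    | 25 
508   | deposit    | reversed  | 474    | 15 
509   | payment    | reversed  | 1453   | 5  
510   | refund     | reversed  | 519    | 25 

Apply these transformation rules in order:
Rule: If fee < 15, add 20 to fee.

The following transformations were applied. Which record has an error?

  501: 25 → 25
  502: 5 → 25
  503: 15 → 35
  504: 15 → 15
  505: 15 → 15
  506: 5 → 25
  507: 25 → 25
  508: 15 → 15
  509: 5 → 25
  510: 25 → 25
Record 503 has an error. The correct transformed value should be 15, not 35.

Step 1: Check each record against the rule
Step 2: Record 503 has fee = 15
Step 3: Since 15 >= 15, the bonus should not have been applied
Step 4: Correct value = 15, but claimed value = 35
Conclusion: Record 503 has the error.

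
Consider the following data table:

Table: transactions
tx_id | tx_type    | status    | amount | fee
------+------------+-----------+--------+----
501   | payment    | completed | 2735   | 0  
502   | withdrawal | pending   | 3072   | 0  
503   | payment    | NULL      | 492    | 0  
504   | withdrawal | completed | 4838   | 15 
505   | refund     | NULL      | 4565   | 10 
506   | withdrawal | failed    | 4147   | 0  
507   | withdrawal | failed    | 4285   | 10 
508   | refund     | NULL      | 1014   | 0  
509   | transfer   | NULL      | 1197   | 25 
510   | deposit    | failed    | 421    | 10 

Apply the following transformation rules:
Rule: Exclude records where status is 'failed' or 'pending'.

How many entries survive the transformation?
6

Step 1: Count records to exclude
  - 3 (failed) + 1 (pending) = 4 records
Step 2: Total records: 10
Step 3: Remaining = 10 - 4 = 6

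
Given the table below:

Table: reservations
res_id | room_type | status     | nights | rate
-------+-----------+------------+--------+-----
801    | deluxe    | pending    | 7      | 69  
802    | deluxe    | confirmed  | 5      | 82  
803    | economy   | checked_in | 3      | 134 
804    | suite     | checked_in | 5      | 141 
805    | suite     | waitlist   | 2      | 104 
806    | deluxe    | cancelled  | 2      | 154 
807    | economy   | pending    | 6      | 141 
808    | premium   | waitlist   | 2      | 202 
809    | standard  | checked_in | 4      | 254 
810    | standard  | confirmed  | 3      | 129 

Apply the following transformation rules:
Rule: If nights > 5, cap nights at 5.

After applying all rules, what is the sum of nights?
36

Step 1: 2 records have nights > 5
Step 2: These records originally summed to 13
Step 3: After capping: 2 × 5 = 10
Step 4: Unaffected records sum: 26
Step 5: Final sum = 10 + 26 = 36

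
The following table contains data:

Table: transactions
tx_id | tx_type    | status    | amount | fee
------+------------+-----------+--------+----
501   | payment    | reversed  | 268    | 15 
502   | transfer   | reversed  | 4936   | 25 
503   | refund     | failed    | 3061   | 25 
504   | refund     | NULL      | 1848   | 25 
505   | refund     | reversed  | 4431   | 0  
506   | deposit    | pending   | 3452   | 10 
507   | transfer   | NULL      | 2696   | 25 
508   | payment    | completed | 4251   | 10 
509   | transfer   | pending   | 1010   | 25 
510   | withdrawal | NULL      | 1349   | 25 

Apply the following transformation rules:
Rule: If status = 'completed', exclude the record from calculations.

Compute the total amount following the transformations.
23051

Step 1: Identify records where status = 'completed'
Step 2: The excluded records sum to 4251
Step 3: Original total amount = 27302
Step 4: Remaining total = 27302 - 4251 = 23051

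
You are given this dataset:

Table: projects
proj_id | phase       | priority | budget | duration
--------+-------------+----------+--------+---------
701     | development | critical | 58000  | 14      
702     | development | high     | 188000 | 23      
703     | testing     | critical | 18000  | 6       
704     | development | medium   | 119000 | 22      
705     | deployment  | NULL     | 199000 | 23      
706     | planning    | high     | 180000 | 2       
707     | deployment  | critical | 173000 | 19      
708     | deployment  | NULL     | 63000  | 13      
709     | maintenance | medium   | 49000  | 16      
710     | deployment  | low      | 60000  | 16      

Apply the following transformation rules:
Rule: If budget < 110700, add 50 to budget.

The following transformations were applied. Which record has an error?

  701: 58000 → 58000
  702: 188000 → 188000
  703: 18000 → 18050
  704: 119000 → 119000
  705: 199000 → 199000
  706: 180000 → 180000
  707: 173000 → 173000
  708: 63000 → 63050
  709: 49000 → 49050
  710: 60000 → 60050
Record 701 has an error. The correct transformed value should be 58050, not 58000.

Step 1: Check each record against the rule
Step 2: Record 701 has budget = 58000
Step 3: Since 58000 < 110700, the bonus should have been applied
Step 4: Correct value = 58050, but claimed value = 58000
Conclusion: Record 701 has the error.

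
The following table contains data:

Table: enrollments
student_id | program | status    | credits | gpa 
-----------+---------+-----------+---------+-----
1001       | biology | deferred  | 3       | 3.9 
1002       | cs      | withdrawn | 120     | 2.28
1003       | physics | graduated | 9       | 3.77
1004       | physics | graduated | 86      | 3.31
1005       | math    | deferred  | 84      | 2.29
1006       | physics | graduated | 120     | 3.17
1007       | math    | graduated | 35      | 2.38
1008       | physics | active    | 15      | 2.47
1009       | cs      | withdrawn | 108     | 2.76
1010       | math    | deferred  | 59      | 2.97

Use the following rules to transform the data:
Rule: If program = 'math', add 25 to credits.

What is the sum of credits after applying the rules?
714

Step 1: Count records where program = 'math': 3
Step 2: Total bonus added: 3 × 25 = 75
Step 3: Original sum of credits: 639
Step 4: Final sum = 639 + 75 = 714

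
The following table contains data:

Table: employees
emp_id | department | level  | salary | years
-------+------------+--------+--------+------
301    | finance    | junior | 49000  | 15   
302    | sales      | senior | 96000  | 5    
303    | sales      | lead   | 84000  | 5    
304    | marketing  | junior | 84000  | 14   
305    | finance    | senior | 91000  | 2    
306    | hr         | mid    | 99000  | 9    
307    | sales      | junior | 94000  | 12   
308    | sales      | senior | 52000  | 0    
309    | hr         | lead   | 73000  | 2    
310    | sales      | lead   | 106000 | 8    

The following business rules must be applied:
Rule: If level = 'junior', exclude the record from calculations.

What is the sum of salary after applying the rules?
601000

Step 1: Identify records where level = 'junior'
Step 2: The excluded records sum to 227000
Step 3: Original total salary = 828000
Step 4: Remaining total = 828000 - 227000 = 601000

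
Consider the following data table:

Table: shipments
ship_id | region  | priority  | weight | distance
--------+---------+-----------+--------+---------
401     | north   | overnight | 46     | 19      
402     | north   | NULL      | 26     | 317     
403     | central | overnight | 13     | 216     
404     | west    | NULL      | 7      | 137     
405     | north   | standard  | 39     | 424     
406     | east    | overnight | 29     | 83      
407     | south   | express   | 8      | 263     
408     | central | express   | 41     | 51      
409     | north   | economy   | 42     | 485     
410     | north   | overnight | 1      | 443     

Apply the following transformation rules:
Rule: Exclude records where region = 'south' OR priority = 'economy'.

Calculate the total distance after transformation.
1690

Step 1: Find records where region = 'south' OR priority = 'economy'
Step 2: 2 records match, summing to 748
Step 3: Original sum: 2438
Step 4: Remaining sum = 2438 - 748 = 1690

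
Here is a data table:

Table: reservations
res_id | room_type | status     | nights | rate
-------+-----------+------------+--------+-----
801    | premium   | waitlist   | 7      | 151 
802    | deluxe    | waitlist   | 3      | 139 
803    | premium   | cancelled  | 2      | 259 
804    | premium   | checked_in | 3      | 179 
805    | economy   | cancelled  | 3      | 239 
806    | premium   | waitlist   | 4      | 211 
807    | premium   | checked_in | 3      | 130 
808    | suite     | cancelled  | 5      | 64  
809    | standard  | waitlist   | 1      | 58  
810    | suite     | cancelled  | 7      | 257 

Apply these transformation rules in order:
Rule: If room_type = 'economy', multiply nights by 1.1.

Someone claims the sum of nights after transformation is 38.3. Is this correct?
Yes, the result is correct.

Step 1: Calculate the correct sum after transformation
Step 2: Apply multiplier 1.1 to records where room_type = 'economy'
Step 3: Correct result = 38.3
Step 4: Claimed result = 38.3
Step 5: 38.3 = 38.3 ✓
Conclusion: The claimed result is correct.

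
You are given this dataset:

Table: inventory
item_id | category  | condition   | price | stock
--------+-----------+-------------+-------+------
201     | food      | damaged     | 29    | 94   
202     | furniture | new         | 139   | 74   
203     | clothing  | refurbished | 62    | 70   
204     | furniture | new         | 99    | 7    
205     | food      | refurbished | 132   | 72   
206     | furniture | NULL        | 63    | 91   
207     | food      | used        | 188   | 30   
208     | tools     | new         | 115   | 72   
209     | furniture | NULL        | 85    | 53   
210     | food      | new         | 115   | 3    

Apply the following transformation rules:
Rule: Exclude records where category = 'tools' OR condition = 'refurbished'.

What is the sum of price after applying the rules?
718

Step 1: Find records where category = 'tools' OR condition = 'refurbished'
Step 2: 3 records match, summing to 309
Step 3: Original sum: 1027
Step 4: Remaining sum = 1027 - 309 = 718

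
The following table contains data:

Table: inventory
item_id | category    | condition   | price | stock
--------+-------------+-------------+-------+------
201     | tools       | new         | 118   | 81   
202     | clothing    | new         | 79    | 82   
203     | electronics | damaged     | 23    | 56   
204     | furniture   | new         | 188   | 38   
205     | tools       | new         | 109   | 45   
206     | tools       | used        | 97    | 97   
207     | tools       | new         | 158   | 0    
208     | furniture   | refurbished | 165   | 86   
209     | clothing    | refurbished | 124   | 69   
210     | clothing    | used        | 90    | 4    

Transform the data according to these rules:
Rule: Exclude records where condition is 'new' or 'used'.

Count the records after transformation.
3

Step 1: Count records to exclude
  - 5 (new) + 2 (used) = 7 records
Step 2: Total records: 10
Step 3: Remaining = 10 - 7 = 3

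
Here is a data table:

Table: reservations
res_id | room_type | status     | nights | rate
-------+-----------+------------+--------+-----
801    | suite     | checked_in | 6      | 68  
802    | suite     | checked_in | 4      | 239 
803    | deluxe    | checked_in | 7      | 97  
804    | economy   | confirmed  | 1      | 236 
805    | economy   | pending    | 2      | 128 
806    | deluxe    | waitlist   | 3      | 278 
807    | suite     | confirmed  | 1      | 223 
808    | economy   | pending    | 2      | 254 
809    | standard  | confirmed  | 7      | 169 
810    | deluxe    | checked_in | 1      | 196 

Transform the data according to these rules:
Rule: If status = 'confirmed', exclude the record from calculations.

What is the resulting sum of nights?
25

Step 1: Identify records where status = 'confirmed'
Step 2: The excluded records sum to 9
Step 3: Original total nights = 34
Step 4: Remaining total = 34 - 9 = 25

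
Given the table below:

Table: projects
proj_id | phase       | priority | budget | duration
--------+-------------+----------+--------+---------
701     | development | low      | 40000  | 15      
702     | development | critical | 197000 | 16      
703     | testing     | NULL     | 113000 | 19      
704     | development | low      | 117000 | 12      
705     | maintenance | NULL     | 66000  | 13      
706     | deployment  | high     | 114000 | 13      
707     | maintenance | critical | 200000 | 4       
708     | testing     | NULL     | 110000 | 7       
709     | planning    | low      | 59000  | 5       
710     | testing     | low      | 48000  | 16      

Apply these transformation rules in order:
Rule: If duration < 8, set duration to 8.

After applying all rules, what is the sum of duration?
128

Step 1: 3 records have duration < 8
Step 2: These records originally summed to 16
Step 3: After setting to minimum: 3 × 8 = 24
Step 4: Unaffected records sum: 104
Step 5: Final sum = 24 + 104 = 128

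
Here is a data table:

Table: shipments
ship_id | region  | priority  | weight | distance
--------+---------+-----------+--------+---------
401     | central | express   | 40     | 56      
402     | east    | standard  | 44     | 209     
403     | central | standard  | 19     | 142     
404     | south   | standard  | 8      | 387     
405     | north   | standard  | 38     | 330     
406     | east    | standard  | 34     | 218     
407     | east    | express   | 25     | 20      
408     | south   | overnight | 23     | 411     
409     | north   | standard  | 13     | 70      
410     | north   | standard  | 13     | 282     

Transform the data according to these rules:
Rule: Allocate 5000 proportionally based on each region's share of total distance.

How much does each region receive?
central: 465.88, east: 1051.76, north: 1604.71, south: 1877.65

Step 1: Calculate total distance = 2125
Step 2: Calculate each region's proportion:
  central: 198/2125 = 9.32% → 465.88
  east: 447/2125 = 21.04% → 1051.76
  north: 682/2125 = 32.09% → 1604.71
  south: 798/2125 = 37.55% → 1877.65
Step 3: Verify: sum of allocations ≈ 5000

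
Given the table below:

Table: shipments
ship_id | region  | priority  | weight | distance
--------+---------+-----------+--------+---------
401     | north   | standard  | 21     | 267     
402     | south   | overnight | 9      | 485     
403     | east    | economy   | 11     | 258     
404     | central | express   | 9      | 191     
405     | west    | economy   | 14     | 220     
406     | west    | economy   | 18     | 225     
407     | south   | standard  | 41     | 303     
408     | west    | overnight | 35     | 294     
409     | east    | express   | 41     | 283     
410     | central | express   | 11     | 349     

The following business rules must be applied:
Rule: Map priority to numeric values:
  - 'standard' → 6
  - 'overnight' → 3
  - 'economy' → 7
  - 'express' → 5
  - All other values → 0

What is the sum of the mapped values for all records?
54

Step 1: Apply mapping to each record
Step 2: Count by status:
  'standard': 2 records × 6 = 12
  'overnight': 2 records × 3 = 6
  'economy': 3 records × 7 = 21
  'express': 3 records × 5 = 15
Step 3: Sum all mapped values = 54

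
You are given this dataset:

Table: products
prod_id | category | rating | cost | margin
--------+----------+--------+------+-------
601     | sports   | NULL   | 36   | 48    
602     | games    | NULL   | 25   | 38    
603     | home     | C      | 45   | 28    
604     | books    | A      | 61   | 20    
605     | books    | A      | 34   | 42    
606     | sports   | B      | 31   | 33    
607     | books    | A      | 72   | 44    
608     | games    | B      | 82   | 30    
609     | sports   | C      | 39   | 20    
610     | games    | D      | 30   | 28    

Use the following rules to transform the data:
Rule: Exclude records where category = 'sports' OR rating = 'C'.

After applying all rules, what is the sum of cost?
304

Step 1: Find records where category = 'sports' OR rating = 'C'
Step 2: 4 records match, summing to 151
Step 3: Original sum: 455
Step 4: Remaining sum = 455 - 151 = 304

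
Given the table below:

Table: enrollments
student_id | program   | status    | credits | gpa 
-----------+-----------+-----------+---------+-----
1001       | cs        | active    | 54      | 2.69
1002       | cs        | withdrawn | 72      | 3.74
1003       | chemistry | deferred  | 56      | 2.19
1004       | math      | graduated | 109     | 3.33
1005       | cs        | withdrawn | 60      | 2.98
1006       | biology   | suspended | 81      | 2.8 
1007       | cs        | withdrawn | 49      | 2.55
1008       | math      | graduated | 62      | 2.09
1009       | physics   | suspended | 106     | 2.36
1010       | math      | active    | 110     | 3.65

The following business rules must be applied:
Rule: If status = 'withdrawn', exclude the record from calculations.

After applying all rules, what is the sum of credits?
578

Step 1: Identify records where status = 'withdrawn'
Step 2: The excluded records sum to 181
Step 3: Original total credits = 759
Step 4: Remaining total = 759 - 181 = 578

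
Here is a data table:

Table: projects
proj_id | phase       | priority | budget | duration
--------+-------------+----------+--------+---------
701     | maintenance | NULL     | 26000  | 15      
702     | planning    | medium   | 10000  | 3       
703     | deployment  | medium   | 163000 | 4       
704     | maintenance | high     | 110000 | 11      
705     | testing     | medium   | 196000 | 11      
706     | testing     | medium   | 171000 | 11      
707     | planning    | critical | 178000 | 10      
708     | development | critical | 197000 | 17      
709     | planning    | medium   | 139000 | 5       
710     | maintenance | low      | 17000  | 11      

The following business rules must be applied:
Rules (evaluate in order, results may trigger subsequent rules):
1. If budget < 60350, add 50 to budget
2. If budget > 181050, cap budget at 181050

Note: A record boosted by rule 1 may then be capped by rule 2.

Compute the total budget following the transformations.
1176250

Step 1: Apply rule 1 to records with budget < 60350
  - 3 records get bonus of 50
  - Of these, 0 records then exceed 181050 and get capped
Step 2: Apply rule 2 to records with budget > 181050
  - 2 records (original) are capped
Step 3: Calculate final sum = 1176250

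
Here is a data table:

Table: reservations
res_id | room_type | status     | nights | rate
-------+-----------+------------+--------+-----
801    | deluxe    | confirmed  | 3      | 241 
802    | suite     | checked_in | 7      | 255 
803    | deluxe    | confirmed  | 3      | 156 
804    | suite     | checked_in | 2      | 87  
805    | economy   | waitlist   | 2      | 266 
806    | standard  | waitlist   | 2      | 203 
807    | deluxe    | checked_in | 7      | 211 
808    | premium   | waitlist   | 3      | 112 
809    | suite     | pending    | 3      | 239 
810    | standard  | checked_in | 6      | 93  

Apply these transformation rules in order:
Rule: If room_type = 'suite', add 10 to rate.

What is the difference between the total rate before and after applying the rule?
30

Step 1: Original sum of rate = 1863
Step 2: 3 records have room_type = 'suite'
Step 3: Each affected record changes by 10
Step 4: Total change = 3 × 10 = 30
Step 5: New sum = 1863 + 30 = 1893
Step 6: Difference = |1893 - 1863| = 30
        (Sum increased by 30)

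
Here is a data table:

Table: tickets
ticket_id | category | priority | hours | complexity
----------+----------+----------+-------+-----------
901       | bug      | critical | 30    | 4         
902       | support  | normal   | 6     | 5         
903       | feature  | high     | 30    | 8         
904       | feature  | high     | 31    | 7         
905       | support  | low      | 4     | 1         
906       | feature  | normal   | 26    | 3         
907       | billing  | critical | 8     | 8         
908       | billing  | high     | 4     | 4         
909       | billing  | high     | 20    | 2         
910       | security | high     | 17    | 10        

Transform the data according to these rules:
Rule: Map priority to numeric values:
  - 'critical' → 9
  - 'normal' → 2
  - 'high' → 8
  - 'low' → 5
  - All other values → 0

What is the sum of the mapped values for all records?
67

Step 1: Apply mapping to each record
Step 2: Count by status:
  'critical': 2 records × 9 = 18
  'normal': 2 records × 2 = 4
  'high': 5 records × 8 = 40
  'low': 1 records × 5 = 5
Step 3: Sum all mapped values = 67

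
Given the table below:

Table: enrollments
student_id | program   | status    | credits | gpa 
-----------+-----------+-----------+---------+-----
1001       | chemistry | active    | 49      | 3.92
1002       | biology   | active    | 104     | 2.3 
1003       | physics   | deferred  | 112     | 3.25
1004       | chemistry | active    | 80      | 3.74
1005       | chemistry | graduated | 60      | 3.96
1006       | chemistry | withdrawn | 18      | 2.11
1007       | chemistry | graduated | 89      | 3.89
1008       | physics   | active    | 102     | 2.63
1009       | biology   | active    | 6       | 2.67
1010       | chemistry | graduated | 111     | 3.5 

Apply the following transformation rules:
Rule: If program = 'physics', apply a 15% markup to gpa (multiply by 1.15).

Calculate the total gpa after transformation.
32.85

Step 1: Records with program = 'physics' have total gpa = 5.88
Step 2: Apply multiplier: 5.88 × 1.15 = 6.76
Step 3: Other records total: 26.09
Step 4: Final sum = 6.76 + 26.09 = 32.85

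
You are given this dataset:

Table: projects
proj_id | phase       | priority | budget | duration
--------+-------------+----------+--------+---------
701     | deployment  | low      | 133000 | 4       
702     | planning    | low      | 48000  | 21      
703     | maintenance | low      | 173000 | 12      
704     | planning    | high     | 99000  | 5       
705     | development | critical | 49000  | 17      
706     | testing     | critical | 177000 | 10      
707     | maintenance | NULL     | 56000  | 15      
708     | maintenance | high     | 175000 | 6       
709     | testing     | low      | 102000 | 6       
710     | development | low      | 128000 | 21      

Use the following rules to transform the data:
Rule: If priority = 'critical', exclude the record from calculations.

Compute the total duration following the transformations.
90

Step 1: Identify records where priority = 'critical'
Step 2: The excluded records sum to 27
Step 3: Original total duration = 117
Step 4: Remaining total = 117 - 27 = 90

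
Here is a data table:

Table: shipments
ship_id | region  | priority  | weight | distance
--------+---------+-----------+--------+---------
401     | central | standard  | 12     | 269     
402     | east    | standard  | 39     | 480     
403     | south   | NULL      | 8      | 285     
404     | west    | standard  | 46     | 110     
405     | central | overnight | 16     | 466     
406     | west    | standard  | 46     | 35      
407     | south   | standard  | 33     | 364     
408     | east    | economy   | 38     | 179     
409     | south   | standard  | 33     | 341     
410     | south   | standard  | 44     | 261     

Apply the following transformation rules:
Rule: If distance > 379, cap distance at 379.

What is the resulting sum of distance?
2602

Step 1: 2 records have distance > 379
Step 2: These records originally summed to 946
Step 3: After capping: 2 × 379 = 758
Step 4: Unaffected records sum: 1844
Step 5: Final sum = 758 + 1844 = 2602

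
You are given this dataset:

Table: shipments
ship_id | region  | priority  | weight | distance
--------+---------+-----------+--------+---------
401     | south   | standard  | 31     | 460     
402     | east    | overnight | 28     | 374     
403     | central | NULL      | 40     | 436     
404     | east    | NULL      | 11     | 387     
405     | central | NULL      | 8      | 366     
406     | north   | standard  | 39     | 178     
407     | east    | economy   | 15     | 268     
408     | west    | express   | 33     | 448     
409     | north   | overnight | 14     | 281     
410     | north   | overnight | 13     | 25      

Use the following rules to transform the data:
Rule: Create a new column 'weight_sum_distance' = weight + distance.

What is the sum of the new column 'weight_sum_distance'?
3455

Step 1: For each record, compute weight + distance
Example calculations:
  31 + 460 = 491
  28 + 374 = 402
  40 + 436 = 476
  ...
Step 2: Sum all derived values
Step 3: Total = 3455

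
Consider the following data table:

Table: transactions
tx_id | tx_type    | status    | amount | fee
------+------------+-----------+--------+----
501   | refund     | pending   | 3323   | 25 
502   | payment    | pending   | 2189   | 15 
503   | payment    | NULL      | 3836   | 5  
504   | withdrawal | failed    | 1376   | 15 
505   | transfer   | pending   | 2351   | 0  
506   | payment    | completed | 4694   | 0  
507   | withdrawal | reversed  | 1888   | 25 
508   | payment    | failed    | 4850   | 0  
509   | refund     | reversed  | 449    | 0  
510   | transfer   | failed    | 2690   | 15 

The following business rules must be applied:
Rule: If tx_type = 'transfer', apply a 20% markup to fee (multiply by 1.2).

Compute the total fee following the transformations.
103.0

Step 1: Records with tx_type = 'transfer' have total fee = 15
Step 2: Apply multiplier: 15 × 1.2 = 18.0
Step 3: Other records total: 85
Step 4: Final sum = 18.0 + 85 = 103.0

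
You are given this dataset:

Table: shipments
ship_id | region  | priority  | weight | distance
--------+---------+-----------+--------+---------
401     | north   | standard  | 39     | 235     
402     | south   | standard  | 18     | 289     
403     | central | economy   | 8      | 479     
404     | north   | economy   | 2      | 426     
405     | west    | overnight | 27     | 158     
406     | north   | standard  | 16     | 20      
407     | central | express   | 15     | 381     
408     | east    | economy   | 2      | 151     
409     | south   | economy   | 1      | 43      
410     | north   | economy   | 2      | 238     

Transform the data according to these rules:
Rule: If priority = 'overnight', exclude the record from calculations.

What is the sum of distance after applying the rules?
2262

Step 1: Identify records where priority = 'overnight'
Step 2: The excluded records sum to 158
Step 3: Original total distance = 2420
Step 4: Remaining total = 2420 - 158 = 2262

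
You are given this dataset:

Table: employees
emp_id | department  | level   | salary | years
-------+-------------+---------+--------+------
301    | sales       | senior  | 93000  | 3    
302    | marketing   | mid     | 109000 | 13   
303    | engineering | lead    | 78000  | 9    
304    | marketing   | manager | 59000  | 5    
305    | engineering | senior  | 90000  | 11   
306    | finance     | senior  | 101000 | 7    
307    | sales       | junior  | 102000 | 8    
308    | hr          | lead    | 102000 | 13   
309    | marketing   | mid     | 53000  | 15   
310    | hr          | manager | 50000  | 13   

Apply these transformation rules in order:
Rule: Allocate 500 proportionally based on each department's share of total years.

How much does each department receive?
engineering: 103.09, finance: 36.08, hr: 134.02, marketing: 170.1, sales: 56.7

Step 1: Calculate total years = 97
Step 2: Calculate each department's proportion:
  engineering: 20/97 = 20.62% → 103.09
  finance: 7/97 = 7.22% → 36.08
  hr: 26/97 = 26.80% → 134.02
  marketing: 33/97 = 34.02% → 170.1
  sales: 11/97 = 11.34% → 56.7
Step 3: Verify: sum of allocations ≈ 500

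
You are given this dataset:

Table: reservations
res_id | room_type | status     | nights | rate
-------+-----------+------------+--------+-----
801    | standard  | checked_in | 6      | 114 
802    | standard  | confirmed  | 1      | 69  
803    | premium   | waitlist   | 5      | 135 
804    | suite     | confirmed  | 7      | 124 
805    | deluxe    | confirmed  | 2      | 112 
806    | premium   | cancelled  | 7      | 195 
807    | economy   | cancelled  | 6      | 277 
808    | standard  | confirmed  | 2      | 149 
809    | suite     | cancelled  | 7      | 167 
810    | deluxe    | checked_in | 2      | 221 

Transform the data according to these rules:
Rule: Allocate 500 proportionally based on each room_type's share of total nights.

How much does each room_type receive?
deluxe: 44.44, economy: 66.67, premium: 133.33, standard: 100.0, suite: 155.56

Step 1: Calculate total nights = 45
Step 2: Calculate each room_type's proportion:
  deluxe: 4/45 = 8.89% → 44.44
  economy: 6/45 = 13.33% → 66.67
  premium: 12/45 = 26.67% → 133.33
  standard: 9/45 = 20.00% → 100.0
  suite: 14/45 = 31.11% → 155.56
Step 3: Verify: sum of allocations ≈ 500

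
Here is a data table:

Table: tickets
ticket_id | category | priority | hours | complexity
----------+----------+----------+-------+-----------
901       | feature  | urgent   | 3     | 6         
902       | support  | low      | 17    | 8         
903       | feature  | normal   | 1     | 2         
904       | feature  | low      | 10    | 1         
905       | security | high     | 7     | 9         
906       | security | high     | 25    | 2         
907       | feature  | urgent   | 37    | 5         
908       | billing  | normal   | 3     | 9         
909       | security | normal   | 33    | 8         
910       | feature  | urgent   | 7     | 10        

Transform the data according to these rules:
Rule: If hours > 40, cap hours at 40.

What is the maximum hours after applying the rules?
37

Step 1: Original maximum hours = 37
Step 2: Check cap of 40 against maximum
Step 3: No records exceed the cap (max 37 <= cap 40), so no capping applies
Step 4: Maximum after transformation = 37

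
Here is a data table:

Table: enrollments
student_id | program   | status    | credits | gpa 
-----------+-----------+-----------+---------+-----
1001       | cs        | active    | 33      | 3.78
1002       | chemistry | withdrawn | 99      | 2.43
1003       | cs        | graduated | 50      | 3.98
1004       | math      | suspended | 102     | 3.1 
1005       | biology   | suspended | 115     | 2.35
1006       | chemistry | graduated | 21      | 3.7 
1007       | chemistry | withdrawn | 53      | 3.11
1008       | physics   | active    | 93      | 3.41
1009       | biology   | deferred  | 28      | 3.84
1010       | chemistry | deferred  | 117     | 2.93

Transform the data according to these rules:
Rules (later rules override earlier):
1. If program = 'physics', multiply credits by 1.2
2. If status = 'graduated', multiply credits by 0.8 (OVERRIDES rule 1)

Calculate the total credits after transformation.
715.4

Step 1: Rule 2 takes priority for records with status = 'graduated'
  - 2 records: 71 × 0.8 = 56.8
Step 2: Rule 1 applies to remaining records with program = 'physics'
  - 1 records: 93 × 1.2 = 111.6
Step 3: Other records unchanged: 547
Step 4: Final sum = 56.8 + 111.6 + 547 = 715.4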